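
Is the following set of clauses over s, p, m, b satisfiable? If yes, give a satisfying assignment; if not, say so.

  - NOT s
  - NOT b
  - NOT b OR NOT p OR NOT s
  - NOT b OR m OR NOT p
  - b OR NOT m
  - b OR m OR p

s = False, p = True, m = False, b = False

Unit clause (NOT s) forces s = False.
Unit clause (NOT b) forces b = False.
In (b OR NOT m) only NOT m is left, so m = False.
In (b OR m OR p) only p is left, so p = True.
Check each clause:
  (NOT s): NOT s holds.
  (NOT b): NOT b holds.
  (NOT b OR NOT p OR NOT s): NOT b holds.
  (NOT b OR m OR NOT p): NOT b holds.
  (b OR NOT m): NOT m holds.
  (b OR m OR p): p holds.
All clauses satisfied.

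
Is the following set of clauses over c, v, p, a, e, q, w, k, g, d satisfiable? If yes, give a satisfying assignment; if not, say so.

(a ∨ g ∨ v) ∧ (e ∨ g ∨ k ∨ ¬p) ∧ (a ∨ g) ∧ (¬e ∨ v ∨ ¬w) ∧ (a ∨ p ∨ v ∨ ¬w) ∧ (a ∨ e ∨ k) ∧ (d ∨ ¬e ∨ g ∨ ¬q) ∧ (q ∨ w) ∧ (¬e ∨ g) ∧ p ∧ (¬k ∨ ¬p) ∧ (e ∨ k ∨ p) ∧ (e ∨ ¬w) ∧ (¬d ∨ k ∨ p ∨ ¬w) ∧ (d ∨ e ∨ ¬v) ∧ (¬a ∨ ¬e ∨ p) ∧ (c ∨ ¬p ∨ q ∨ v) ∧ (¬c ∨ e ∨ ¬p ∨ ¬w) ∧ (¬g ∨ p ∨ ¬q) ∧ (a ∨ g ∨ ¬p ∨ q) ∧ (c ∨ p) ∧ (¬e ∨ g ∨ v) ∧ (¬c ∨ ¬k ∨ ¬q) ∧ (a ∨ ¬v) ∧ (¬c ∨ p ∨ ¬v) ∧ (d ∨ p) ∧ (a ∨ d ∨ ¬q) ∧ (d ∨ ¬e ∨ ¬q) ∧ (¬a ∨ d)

Unit clause (p) forces p = True.
In (¬k ∨ ¬p) only ¬k is left, so k = False.
Set c = True.
Set v = True.
  then (a ∨ ¬v) forces a = True.
  then (¬a ∨ d) forces d = True.
Set e = True.
  then (¬e ∨ g) forces g = True.
Set q = True.
Set w = False.
All clauses satisfied.

c=T; v=T; p=T; a=T; e=T; q=T; w=F; k=F; g=T; d=T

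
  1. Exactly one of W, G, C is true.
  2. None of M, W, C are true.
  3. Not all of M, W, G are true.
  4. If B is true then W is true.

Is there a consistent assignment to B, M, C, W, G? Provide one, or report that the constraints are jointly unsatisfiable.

B = False, M = False, C = False, W = False, G = True

  (1) {W, G, C}: 1 true — exactly one ✓
  (2) {M, W, C}: 0 true — none ✓
  (3) {M, W, G}: 1/3 true — not all ✓
  (4) B=F ⇒ W: vacuous ✓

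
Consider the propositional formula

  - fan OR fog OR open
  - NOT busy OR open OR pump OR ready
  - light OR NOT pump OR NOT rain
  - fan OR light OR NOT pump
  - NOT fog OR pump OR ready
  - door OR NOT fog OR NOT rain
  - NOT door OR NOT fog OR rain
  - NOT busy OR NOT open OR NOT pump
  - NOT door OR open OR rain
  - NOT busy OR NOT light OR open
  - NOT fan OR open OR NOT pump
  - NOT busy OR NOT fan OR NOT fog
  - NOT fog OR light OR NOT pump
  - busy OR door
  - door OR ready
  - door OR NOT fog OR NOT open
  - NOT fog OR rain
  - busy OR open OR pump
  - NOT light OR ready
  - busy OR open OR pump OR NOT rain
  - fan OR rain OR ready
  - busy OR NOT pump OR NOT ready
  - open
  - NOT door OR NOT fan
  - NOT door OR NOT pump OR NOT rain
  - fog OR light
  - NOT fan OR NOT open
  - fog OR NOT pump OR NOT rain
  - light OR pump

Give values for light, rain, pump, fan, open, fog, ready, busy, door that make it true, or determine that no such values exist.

Unit clause (open) forces open = True.
In (NOT fan OR NOT open) only NOT fan is left, so fan = False.
Try light = False:
  (fan OR light OR NOT pump) forces pump = False.
  clause (light OR pump) is falsified — backtrack.
So light = True.
  then (NOT light OR ready) forces ready = True.
Set rain = True.
Set pump = False.
Set fog = False.
Set busy = True.
Set door = False.
All clauses satisfied.

light = True, rain = True, pump = False, fan = False, open = True, fog = False, ready = True, busy = True, door = False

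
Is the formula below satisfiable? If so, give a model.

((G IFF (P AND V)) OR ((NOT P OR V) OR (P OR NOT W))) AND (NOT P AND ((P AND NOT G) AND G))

Case P = True: the conjunct NOT P is False.
Case P = False: the conjunct P is False.
Both cases fail — unsatisfiable.

The formula is unsatisfiable.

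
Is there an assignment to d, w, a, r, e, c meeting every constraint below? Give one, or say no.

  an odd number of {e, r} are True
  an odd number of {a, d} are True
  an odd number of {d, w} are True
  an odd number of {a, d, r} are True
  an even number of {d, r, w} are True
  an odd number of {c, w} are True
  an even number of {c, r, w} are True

The formula is unsatisfiable.

Adding constraints 2, 3, 4, 5 mod 2: every variable appears an even number of times on the left, so the left side is 0.
But the right sides sum to 1 (mod 2). 0 ≠ 1 — the system is inconsistent.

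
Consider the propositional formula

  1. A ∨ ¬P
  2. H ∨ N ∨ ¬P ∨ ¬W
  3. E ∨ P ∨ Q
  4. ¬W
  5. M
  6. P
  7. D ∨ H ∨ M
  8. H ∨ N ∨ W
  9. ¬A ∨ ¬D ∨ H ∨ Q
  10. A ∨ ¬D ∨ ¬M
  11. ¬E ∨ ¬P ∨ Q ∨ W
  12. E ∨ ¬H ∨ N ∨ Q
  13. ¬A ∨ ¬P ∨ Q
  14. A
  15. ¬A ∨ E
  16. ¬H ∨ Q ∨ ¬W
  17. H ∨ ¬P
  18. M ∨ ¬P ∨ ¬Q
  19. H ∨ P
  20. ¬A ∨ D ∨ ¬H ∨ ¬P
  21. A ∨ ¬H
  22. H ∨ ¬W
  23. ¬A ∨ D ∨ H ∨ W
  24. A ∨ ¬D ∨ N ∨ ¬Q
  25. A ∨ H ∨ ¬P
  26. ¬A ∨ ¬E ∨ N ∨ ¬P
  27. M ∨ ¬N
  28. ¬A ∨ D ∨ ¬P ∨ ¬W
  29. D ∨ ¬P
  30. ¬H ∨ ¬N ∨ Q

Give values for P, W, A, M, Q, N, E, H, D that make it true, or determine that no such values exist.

P = True; W = False; A = True; M = True; Q = True; N = True; E = True; H = True; D = True

Unit clause (¬W) forces W = False.
Unit clause (M) forces M = True.
Unit clause (P) forces P = True.
Unit clause (A) forces A = True.
In (¬A ∨ E) only E is left, so E = True.
In (H ∨ ¬P) only H is left, so H = True.
In (¬A ∨ D ∨ ¬H ∨ ¬P) only D is left, so D = True.
In (¬A ∨ ¬E ∨ N ∨ ¬P) only N is left, so N = True.
In (¬H ∨ ¬N ∨ Q) only Q is left, so Q = True.
All clauses satisfied.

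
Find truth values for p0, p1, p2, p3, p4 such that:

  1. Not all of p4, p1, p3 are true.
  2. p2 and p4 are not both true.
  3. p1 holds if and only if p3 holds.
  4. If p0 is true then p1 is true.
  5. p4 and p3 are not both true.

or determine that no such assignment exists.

p0 = False; p1 = False; p2 = False; p3 = False; p4 = True

  (1) {p4, p1, p3}: 1/3 true — not all ✓
  (2) p2=F, p4=T — not both ✓
  (3) p1=F, p3=F — same ✓
  (4) p0=F ⇒ p1: vacuous ✓
  (5) p4=T, p3=F — not both ✓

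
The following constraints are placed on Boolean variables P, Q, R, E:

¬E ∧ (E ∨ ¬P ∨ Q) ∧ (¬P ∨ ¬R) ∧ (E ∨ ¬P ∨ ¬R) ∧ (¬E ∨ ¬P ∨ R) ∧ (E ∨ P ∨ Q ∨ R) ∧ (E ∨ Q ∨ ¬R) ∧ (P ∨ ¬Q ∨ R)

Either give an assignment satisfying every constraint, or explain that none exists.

P=T, Q=T, R=F, E=F

Unit clause (¬E) forces E = False.
Set P = True.
  then (E ∨ ¬P ∨ Q) forces Q = True.
  then (¬P ∨ ¬R) forces R = False.
Check each clause:
  (¬E): ¬E holds.
  (E ∨ ¬P ∨ Q): Q holds.
  (¬P ∨ ¬R): ¬R holds.
  (E ∨ ¬P ∨ ¬R): ¬R holds.
  (¬E ∨ ¬P ∨ R): ¬E holds.
  (E ∨ P ∨ Q ∨ R): P holds.
  (E ∨ Q ∨ ¬R): Q holds.
  (P ∨ ¬Q ∨ R): P holds.
All clauses satisfied.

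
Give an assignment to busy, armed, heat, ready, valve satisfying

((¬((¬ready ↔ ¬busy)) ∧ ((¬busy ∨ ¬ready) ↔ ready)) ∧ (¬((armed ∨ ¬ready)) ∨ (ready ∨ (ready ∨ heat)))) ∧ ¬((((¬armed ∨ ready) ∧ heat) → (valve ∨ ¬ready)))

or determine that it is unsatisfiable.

busy = False; armed = True; heat = True; ready = True; valve = False

  (¬((¬ready ↔ ¬busy)) ∧ ((¬busy ∨ ¬ready) ↔ ready)) ∧ (¬((armed ∨ ¬ready)) ∨ (ready ∨ (ready ∨ heat))) = True
    ¬((¬ready ↔ ¬busy)) ∧ ((¬busy ∨ ¬ready) ↔ ready) = True
      ¬((¬ready ↔ ¬busy)) = True
        ¬ready ↔ ¬busy = False
          ¬ready = False
          ¬busy = True
      (¬busy ∨ ¬ready) ↔ ready = True
        ¬busy ∨ ¬ready = True
          ¬busy = True
          ¬ready = False
    ¬((armed ∨ ¬ready)) ∨ (ready ∨ (ready ∨ heat)) = True
      ¬((armed ∨ ¬ready)) = False
        armed ∨ ¬ready = True
          ¬ready = False
      ready ∨ (ready ∨ heat) = True
        ready ∨ heat = True
  ¬((((¬armed ∨ ready) ∧ heat) → (valve ∨ ¬ready))) = True
    ((¬armed ∨ ready) ∧ heat) → (valve ∨ ¬ready) = False
      (¬armed ∨ ready) ∧ heat = True
        ¬armed ∨ ready = True
          ¬armed = False
      valve ∨ ¬ready = False
        ¬ready = False
Both conjuncts True, so the formula holds.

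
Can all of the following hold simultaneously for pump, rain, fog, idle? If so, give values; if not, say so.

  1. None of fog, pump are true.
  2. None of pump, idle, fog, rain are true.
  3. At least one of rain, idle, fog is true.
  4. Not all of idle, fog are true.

UNSATISFIABLE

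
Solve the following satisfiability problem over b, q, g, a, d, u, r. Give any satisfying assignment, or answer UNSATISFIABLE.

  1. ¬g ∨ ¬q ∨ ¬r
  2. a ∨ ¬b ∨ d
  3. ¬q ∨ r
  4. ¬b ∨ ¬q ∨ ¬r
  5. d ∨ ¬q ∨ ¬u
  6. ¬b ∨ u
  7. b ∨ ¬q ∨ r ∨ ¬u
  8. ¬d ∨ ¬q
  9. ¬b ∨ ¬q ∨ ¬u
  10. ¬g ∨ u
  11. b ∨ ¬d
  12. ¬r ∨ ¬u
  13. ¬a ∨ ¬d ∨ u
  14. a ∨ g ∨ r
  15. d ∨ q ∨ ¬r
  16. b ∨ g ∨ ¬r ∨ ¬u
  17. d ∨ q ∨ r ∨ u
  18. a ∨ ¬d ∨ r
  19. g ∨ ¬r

b: True; q: False; g: False; a: True; d: False; u: True; r: False

Set b = True.
  then (¬b ∨ u) forces u = True.
  then (¬b ∨ ¬q ∨ ¬u) forces q = False.
  then (¬r ∨ ¬u) forces r = False.
Set g = False.
  then (a ∨ g ∨ r) forces a = True.
Set d = False.
All clauses satisfied.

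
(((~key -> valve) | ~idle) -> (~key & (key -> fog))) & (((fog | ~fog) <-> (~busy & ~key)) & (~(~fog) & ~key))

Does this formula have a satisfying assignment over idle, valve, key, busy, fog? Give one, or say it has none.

idle=T, valve=T, key=F, busy=F, fog=T

  ((~key -> valve) | ~idle) -> (~key & (key -> fog)) = True
    (~key -> valve) | ~idle = True
      ~key -> valve = True
        ~key = True
      ~idle = False
    ~key & (key -> fog) = True
      ~key = True
      key -> fog = True
  ((fog | ~fog) <-> (~busy & ~key)) & (~(~fog) & ~key) = True
    (fog | ~fog) <-> (~busy & ~key) = True
      fog | ~fog = True
        ~fog = False
      ~busy & ~key = True
        ~busy = True
        ~key = True
    ~(~fog) & ~key = True
      ~(~fog) = True
        ~fog = False
      ~key = True
Both conjuncts True, so the formula holds.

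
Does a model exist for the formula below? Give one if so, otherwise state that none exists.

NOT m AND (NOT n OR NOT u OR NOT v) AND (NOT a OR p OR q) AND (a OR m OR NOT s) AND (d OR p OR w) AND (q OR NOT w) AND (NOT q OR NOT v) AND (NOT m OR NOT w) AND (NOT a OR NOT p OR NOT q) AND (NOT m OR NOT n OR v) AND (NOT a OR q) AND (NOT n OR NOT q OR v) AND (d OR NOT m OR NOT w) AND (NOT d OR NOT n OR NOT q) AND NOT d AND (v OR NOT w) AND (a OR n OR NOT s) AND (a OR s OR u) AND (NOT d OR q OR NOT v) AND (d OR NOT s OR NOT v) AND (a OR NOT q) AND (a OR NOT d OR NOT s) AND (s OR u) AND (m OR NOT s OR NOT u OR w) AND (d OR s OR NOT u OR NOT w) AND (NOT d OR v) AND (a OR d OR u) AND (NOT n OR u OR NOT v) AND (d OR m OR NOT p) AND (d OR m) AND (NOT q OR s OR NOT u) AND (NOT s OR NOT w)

Case m = True:
  Clause (NOT m) is falsified — contradiction.
Case m = False:
  (NOT d) forces d = False.
  Clause (d OR m) is falsified — contradiction.
Both cases fail, so the formula is unsatisfiable.

Unsatisfiable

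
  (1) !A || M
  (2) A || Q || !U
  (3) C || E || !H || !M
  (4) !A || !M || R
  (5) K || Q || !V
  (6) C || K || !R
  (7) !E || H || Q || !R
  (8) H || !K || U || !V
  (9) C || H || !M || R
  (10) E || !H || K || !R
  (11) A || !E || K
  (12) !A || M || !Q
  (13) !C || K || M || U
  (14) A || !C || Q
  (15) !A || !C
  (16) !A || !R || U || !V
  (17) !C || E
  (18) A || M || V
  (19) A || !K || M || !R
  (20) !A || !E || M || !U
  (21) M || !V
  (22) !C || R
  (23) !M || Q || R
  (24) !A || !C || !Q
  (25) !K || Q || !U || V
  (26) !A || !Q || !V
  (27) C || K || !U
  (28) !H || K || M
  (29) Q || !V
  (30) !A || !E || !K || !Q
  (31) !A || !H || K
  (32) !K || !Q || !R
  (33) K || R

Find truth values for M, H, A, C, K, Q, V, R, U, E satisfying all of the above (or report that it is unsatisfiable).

Try M = False:
  (!A || M) forces A = False.
  (A || M || V) forces V = True.
  clause (M || !V) is falsified — backtrack.
So M = True.
Set H = False.
Set A = False.
Set C = False.
  then (C || H || !M || R) forces R = True.
  then (C || K || !R) forces K = True.
  then (!K || !Q || !R) forces Q = False.
  then (A || Q || !U) forces U = False.
  then (!E || H || Q || !R) forces E = False.
  then (H || !K || U || !V) forces V = False.
All clauses satisfied.

M: True, H: False, A: False, C: False, K: True, Q: False, V: False, R: True, U: False, E: False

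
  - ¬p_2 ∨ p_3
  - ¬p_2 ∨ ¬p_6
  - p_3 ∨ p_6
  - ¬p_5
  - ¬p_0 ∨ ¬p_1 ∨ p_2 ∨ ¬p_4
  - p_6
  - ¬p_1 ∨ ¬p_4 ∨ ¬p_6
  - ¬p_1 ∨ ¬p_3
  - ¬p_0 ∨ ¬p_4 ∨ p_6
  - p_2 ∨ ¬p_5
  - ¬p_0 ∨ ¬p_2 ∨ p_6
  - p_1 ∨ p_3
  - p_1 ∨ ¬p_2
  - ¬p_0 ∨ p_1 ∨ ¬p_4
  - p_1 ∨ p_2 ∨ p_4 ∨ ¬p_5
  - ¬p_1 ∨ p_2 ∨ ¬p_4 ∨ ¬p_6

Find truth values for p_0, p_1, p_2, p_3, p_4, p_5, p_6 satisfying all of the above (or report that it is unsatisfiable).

p_0 = False, p_1 = False, p_2 = False, p_3 = True, p_4 = False, p_5 = False, p_6 = True

Unit clause (¬p_5) forces p_5 = False.
Unit clause (p_6) forces p_6 = True.
In (¬p_2 ∨ ¬p_6) only ¬p_2 is left, so p_2 = False.
Set p_0 = False.
Set p_1 = False.
  then (p_1 ∨ p_3) forces p_3 = True.
Set p_4 = False.
All clauses satisfied.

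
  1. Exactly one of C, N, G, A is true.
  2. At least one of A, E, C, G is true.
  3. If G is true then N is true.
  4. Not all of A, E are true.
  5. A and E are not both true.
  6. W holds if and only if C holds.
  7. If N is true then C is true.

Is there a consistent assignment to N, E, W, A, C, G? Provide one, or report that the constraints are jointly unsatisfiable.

N = False, E = False, W = True, A = False, C = True, G = False

  (1) {C, N, G, A}: 1 true — exactly one ✓
  (2) {A, E, C, G}: 1 true — at least one ✓
  (3) G=F ⇒ N: vacuous ✓
  (4) {A, E}: 0/2 true — not all ✓
  (5) A=F, E=F — not both ✓
  (6) W=T, C=T — same ✓
  (7) N=F ⇒ C: vacuous ✓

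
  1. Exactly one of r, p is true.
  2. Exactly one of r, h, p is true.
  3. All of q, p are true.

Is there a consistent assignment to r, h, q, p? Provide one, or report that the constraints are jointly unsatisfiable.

r = False, h = False, q = True, p = True

  (1) {r, p}: 1 true — exactly one ✓
  (2) {r, h, p}: 1 true — exactly one ✓
  (3) {q, p}: all 2 true ✓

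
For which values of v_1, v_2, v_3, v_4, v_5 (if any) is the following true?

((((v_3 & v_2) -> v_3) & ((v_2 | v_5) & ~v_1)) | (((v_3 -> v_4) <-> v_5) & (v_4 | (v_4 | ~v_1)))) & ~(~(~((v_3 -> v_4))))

v_1=F, v_2=F, v_3=T, v_4=F, v_5=T

  (((v_3 & v_2) -> v_3) & ((v_2 | v_5) & ~v_1)) | (((v_3 -> v_4) <-> v_5) & (v_4 | (v_4 | ~v_1))) = True
    ((v_3 & v_2) -> v_3) & ((v_2 | v_5) & ~v_1) = True
      (v_3 & v_2) -> v_3 = True
        v_3 & v_2 = False
      (v_2 | v_5) & ~v_1 = True
        v_2 | v_5 = True
        ~v_1 = True
    ((v_3 -> v_4) <-> v_5) & (v_4 | (v_4 | ~v_1)) = False
      (v_3 -> v_4) <-> v_5 = False
        v_3 -> v_4 = False
      v_4 | (v_4 | ~v_1) = True
        v_4 | ~v_1 = True
          ~v_1 = True
  ~(~(~((v_3 -> v_4)))) = True
    ~(~((v_3 -> v_4))) = False
      ~((v_3 -> v_4)) = True
        v_3 -> v_4 = False
Both conjuncts True, so the formula holds.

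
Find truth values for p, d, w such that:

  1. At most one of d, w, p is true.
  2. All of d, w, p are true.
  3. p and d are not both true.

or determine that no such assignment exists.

Case p = True:
  (1) with p=T forces d = False.
  Constraint (2) is violated (d=F) — contradiction.
Case p = False:
  Constraint (2) is violated (p=F) — contradiction.
Both cases fail — unsatisfiable.

Unsatisfiable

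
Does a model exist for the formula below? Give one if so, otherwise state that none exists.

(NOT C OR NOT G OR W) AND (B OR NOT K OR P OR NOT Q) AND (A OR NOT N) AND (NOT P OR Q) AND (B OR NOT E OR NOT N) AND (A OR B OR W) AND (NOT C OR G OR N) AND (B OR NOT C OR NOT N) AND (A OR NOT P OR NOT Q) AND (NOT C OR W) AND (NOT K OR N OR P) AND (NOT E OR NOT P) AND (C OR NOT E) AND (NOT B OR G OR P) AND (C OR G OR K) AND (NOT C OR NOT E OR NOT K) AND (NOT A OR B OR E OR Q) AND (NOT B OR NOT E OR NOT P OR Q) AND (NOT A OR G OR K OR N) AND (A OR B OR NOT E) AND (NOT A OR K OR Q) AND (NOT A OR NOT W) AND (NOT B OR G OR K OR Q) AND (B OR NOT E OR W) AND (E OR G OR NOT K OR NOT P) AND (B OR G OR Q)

P = False, Q = False, G = True, W = False, B = True, N = True, E = False, K = True, C = False, A = True

Set P = False.
Set Q = False.
Try G = False:
  (NOT B OR G OR P) forces B = False.
  clause (B OR G OR Q) is falsified — backtrack.
So G = True.
Set W = False.
  then (NOT C OR NOT G OR W) forces C = False.
  then (C OR NOT E) forces E = False.
Set B = True.
Set N = True.
  then (A OR NOT N) forces A = True.
  then (NOT A OR K OR Q) forces K = True.
All clauses satisfied.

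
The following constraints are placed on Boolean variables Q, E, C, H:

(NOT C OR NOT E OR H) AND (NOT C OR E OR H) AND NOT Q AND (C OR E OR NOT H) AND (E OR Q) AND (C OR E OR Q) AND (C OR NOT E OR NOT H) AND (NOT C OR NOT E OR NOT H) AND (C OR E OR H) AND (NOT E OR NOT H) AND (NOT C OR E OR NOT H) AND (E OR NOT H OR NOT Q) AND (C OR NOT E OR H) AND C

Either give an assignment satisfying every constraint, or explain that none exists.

Case Q = True:
  Clause (NOT Q) is falsified — contradiction.
Case Q = False:
  (E OR Q) forces E = True.
  (NOT E OR NOT H) forces H = False.
  (NOT C OR NOT E OR H) forces C = False.
  Clause (C OR NOT E OR H) is falsified — contradiction.
Both cases fail, so the formula is unsatisfiable.

UNSATISFIABLE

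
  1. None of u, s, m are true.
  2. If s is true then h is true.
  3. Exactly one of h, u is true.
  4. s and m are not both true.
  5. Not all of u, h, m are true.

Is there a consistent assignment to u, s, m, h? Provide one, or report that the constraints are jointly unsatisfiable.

u = False, s = False, m = False, h = True

  (1) {u, s, m}: 0 true — none ✓
  (2) s=F ⇒ h: vacuous ✓
  (3) {h, u}: 1 true — exactly one ✓
  (4) s=F, m=F — not both ✓
  (5) {u, h, m}: 1/3 true — not all ✓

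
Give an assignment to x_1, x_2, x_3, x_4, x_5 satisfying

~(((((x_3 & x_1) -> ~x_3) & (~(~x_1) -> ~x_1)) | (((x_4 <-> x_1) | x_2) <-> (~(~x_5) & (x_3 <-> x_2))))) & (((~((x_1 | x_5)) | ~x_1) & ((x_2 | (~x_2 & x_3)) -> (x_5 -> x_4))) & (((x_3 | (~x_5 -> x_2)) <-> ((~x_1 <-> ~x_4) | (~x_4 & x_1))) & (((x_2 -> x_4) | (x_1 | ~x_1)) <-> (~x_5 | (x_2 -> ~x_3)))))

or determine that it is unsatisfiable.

Case x_1 = True: the conjunct ~((x_1 | x_5)) | ~x_1 becomes ~True | ~True = False.
Case x_1 = False: the conjunct ~(((((x_3 & x_1) -> ~x_3) & (~(~x_1) -> ~x_1)) | (((x_4 <-> x_1) | x_2) <-> (~(~x_5) & (x_3 <-> x_2))))) becomes ~((True | ((~x_4 | x_2) <-> (~(~x_5) & (x_3 <-> x_2))))) = False.
Both cases fail — unsatisfiable.

No satisfying assignment exists.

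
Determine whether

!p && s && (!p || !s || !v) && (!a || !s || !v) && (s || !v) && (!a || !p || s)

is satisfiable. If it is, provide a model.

Unit clause (!p) forces p = False.
Unit clause (s) forces s = True.
Set a = False.
Set v = False.
All clauses satisfied.

a: False, v: False, s: True, p: False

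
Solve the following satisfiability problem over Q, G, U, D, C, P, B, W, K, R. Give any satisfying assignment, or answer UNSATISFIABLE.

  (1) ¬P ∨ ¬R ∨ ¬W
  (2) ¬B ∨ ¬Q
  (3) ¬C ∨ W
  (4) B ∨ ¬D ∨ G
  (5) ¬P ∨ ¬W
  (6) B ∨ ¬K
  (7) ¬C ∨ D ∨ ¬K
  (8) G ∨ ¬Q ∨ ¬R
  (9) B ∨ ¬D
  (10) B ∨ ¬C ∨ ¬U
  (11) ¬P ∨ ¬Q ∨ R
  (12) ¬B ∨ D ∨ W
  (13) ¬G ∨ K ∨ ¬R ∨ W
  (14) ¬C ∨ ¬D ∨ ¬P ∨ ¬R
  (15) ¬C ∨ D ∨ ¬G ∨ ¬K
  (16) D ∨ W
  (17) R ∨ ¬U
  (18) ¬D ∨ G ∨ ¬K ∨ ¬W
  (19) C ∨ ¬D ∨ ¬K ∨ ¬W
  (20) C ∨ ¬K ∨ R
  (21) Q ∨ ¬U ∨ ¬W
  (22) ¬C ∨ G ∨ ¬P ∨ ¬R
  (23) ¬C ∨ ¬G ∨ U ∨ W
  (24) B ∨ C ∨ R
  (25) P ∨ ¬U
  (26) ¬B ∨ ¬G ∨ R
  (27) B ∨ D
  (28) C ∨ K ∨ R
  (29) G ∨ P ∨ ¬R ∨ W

Q: False; G: False; U: False; D: True; C: True; P: False; B: True; W: True; K: False; R: True

Set Q = False.
Set G = False.
Set U = False.
Set D = True.
  then (B ∨ ¬D ∨ G) forces B = True.
Set C = True.
  then (¬C ∨ W) forces W = True.
  then (¬P ∨ ¬W) forces P = False.
  then (¬D ∨ G ∨ ¬K ∨ ¬W) forces K = False.
Set R = True.
All clauses satisfied.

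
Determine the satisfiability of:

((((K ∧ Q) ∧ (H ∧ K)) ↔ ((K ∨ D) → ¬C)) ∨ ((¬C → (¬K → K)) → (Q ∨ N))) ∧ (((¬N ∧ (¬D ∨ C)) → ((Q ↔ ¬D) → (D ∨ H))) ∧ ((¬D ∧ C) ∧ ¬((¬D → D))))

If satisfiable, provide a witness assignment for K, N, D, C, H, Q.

K = True, N = False, D = False, C = True, H = False, Q = False

  (((K ∧ Q) ∧ (H ∧ K)) ↔ ((K ∨ D) → ¬C)) ∨ ((¬C → (¬K → K)) → (Q ∨ N)) = True
    ((K ∧ Q) ∧ (H ∧ K)) ↔ ((K ∨ D) → ¬C) = True
      (K ∧ Q) ∧ (H ∧ K) = False
        K ∧ Q = False
        H ∧ K = False
      (K ∨ D) → ¬C = False
        K ∨ D = True
        ¬C = False
    (¬C → (¬K → K)) → (Q ∨ N) = False
      ¬C → (¬K → K) = True
        ¬C = False
        ¬K → K = True
          ¬K = False
      Q ∨ N = False
  ((¬N ∧ (¬D ∨ C)) → ((Q ↔ ¬D) → (D ∨ H))) ∧ ((¬D ∧ C) ∧ ¬((¬D → D))) = True
    (¬N ∧ (¬D ∨ C)) → ((Q ↔ ¬D) → (D ∨ H)) = True
      ¬N ∧ (¬D ∨ C) = True
        ¬N = True
        ¬D ∨ C = True
          ¬D = True
      (Q ↔ ¬D) → (D ∨ H) = True
        Q ↔ ¬D = False
          ¬D = True
        D ∨ H = False
    (¬D ∧ C) ∧ ¬((¬D → D)) = True
      ¬D ∧ C = True
        ¬D = True
      ¬((¬D → D)) = True
        ¬D → D = False
          ¬D = True
Both conjuncts True, so the formula holds.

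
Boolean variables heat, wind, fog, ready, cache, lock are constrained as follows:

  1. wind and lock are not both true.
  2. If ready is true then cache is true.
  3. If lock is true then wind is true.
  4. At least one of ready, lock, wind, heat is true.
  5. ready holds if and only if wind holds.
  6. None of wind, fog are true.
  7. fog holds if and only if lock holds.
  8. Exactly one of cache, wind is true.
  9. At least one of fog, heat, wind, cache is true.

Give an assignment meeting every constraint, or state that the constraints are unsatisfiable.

heat: True, wind: False, fog: False, ready: False, cache: True, lock: False

  (1) wind=F, lock=F — not both ✓
  (2) ready=F ⇒ cache: vacuous ✓
  (3) lock=F ⇒ wind: vacuous ✓
  (4) {ready, lock, wind, heat}: 1 true — at least one ✓
  (5) ready=F, wind=F — same ✓
  (6) {wind, fog}: 0 true — none ✓
  (7) fog=F, lock=F — same ✓
  (8) {cache, wind}: 1 true — exactly one ✓
  (9) {fog, heat, wind, cache}: 2 true — at least one ✓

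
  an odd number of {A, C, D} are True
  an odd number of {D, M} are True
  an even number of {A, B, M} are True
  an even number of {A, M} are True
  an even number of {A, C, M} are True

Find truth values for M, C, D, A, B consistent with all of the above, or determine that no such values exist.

M = False, C = False, D = True, A = False, B = False

{A, C, D}: 1 true → odd ✓
{D, M}: 1 true → odd ✓
{A, B, M}: 0 true → even ✓
{A, M}: 0 true → even ✓
{A, C, M}: 0 true → even ✓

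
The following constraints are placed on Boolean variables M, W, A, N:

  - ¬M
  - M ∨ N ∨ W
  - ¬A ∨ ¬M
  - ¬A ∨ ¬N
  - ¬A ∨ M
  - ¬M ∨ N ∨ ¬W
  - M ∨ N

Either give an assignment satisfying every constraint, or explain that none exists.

Unit clause (¬M) forces M = False.
In (¬A ∨ M) only ¬A is left, so A = False.
In (M ∨ N) only N is left, so N = True.
Set W = True.
Check each clause:
  (¬M): ¬M holds.
  (M ∨ N ∨ W): N holds.
  (¬A ∨ ¬M): ¬A holds.
  (¬A ∨ ¬N): ¬A holds.
  (¬A ∨ M): ¬A holds.
  (¬M ∨ N ∨ ¬W): ¬M holds.
  (M ∨ N): N holds.
All clauses satisfied.

M = False, W = True, A = False, N = True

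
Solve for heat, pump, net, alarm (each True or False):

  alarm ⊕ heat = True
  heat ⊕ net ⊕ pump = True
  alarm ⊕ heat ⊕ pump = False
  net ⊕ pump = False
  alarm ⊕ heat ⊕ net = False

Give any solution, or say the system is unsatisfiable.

heat = True; pump = True; net = True; alarm = False

alarm ⊕ heat = F ⊕ T = True ✓
heat ⊕ net ⊕ pump = T ⊕ T ⊕ T = True ✓
alarm ⊕ heat ⊕ pump = F ⊕ T ⊕ T = False ✓
net ⊕ pump = T ⊕ T = False ✓
alarm ⊕ heat ⊕ net = F ⊕ T ⊕ T = False ✓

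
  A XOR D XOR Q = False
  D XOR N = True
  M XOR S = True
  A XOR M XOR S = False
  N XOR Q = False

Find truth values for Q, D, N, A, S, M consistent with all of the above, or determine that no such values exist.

Q = True, D = False, N = True, A = True, S = True, M = False

A XOR D XOR Q = T XOR F XOR T = False ✓
D XOR N = F XOR T = True ✓
M XOR S = F XOR T = True ✓
A XOR M XOR S = T XOR F XOR T = False ✓
N XOR Q = T XOR T = False ✓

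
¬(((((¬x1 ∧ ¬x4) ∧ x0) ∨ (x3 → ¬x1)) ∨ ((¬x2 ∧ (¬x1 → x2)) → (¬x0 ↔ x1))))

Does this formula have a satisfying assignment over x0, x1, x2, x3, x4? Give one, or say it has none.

x0=T, x1=T, x2=F, x3=T, x4=F

  ¬(((((¬x1 ∧ ¬x4) ∧ x0) ∨ (x3 → ¬x1)) ∨ ((¬x2 ∧ (¬x1 → x2)) → (¬x0 ↔ x1)))) = True
    (((¬x1 ∧ ¬x4) ∧ x0) ∨ (x3 → ¬x1)) ∨ ((¬x2 ∧ (¬x1 → x2)) → (¬x0 ↔ x1)) = False
      ((¬x1 ∧ ¬x4) ∧ x0) ∨ (x3 → ¬x1) = False
        (¬x1 ∧ ¬x4) ∧ x0 = False
          ¬x1 ∧ ¬x4 = False
            ¬x1 = False
            ¬x4 = True
        x3 → ¬x1 = False
          ¬x1 = False
      (¬x2 ∧ (¬x1 → x2)) → (¬x0 ↔ x1) = False
        ¬x2 ∧ (¬x1 → x2) = True
          ¬x2 = True
          ¬x1 → x2 = True
            ¬x1 = False
        ¬x0 ↔ x1 = False
          ¬x0 = False
The formula evaluates to True.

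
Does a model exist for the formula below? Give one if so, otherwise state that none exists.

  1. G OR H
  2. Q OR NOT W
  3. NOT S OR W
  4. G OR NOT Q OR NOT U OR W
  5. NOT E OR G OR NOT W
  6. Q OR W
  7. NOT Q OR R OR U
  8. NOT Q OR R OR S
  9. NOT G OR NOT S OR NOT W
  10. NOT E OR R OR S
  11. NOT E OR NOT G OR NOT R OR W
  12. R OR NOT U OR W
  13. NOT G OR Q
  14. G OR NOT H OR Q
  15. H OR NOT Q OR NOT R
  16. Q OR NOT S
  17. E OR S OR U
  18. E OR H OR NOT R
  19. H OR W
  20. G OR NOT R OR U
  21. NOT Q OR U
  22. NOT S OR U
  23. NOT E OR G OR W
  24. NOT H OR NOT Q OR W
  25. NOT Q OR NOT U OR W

Set E = False.
Set U = True.
Try Q = False:
  (Q OR NOT W) forces W = False.
  clause (Q OR W) is falsified — backtrack.
So Q = True.
  then (NOT Q OR NOT U OR W) forces W = True.
Set H = True.
Set G = False.
Set R = True.
Set S = True.
All clauses satisfied.

E = False, U = True, Q = True, H = True, G = False, R = True, W = True, S = True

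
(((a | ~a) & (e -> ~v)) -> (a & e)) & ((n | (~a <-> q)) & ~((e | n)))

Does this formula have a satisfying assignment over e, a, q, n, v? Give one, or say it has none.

Case e = True: the conjunct ~((e | n)) becomes ~((True | n)) = False.
Case e = False: the formula simplifies to ~((a | ~a)) & ((n | (~a <-> q)) & ~n).
  a = True: the conjunct ~((a | ~a)) becomes ~((True | False)) = False.
  a = False: the conjunct ~((a | ~a)) becomes ~((False | True)) = False.
Both cases fail — unsatisfiable.

Unsatisfiable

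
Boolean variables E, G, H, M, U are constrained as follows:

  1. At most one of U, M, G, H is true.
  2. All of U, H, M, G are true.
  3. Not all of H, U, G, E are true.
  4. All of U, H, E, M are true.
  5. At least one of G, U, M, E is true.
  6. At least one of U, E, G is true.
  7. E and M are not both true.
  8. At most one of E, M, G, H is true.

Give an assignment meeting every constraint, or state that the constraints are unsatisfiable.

The formula is unsatisfiable.

Case G = True:
  (1) with G=T forces U = False.
  Constraint (2) is violated (U=F) — contradiction.
Case G = False:
  Constraint (2) is violated (G=F) — contradiction.
Both cases fail — unsatisfiable.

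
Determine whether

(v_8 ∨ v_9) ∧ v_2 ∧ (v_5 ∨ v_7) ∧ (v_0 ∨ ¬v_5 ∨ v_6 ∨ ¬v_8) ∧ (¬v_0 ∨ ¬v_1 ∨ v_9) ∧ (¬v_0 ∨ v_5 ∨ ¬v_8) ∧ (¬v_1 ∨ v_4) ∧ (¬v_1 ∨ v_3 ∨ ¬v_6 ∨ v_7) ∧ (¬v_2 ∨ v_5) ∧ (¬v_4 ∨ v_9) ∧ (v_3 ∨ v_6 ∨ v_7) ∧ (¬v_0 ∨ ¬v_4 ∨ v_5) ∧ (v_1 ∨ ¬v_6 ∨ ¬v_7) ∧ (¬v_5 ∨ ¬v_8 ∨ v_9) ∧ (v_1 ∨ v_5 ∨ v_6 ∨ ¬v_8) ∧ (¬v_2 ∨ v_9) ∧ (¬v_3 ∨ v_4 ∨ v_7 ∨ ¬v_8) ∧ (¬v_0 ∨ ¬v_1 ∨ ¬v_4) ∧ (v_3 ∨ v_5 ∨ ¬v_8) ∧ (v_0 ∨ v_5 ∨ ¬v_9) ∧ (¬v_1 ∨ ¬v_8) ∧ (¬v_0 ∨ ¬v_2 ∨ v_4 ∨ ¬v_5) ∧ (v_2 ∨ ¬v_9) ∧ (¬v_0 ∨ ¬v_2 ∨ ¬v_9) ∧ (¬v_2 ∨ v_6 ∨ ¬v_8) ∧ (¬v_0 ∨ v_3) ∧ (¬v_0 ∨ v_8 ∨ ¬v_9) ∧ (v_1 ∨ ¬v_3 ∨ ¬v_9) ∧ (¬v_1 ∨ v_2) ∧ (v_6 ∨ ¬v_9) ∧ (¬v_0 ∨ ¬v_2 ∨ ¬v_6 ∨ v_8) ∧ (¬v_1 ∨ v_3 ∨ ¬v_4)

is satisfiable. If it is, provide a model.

v_0 = False, v_1 = False, v_2 = True, v_3 = False, v_4 = True, v_5 = True, v_6 = True, v_7 = False, v_8 = True, v_9 = True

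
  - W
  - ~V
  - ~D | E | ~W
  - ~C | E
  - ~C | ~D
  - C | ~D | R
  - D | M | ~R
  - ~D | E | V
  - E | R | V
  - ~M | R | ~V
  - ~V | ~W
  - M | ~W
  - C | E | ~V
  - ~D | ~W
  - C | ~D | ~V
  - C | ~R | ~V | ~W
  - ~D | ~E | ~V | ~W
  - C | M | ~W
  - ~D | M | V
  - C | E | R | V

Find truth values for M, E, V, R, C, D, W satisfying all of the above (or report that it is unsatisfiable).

M = True, E = False, V = False, R = True, C = False, D = False, W = True

Unit clause (W) forces W = True.
Unit clause (~V) forces V = False.
In (M | ~W) only M is left, so M = True.
In (~D | ~W) only ~D is left, so D = False.
Set E = False.
  then (~C | E) forces C = False.
  then (E | R | V) forces R = True.
All clauses satisfied.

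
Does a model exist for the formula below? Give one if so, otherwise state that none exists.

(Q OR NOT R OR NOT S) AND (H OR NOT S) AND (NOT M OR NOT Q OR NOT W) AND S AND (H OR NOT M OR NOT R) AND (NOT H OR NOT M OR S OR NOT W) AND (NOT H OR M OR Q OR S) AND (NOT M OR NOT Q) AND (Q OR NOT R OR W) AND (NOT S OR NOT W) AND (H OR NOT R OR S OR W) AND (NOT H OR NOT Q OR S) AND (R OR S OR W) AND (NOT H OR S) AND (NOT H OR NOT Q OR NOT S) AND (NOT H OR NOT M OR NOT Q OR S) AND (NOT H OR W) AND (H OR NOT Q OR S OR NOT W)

Case S = True:
  (H OR NOT S) forces H = True.
  (NOT S OR NOT W) forces W = False.
  Clause (NOT H OR W) is falsified — contradiction.
Case S = False:
  Clause (S) is falsified — contradiction.
Both cases fail, so the formula is unsatisfiable.

Unsatisfiable — no assignment works.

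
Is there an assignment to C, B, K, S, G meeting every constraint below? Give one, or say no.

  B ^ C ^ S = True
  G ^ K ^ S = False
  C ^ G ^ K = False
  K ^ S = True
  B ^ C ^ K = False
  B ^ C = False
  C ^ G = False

C=T, B=T, K=F, S=T, G=T

B ^ C ^ S = T ^ T ^ T = True ✓
G ^ K ^ S = T ^ F ^ T = False ✓
C ^ G ^ K = T ^ T ^ F = False ✓
K ^ S = F ^ T = True ✓
B ^ C ^ K = T ^ T ^ F = False ✓
B ^ C = T ^ T = False ✓
C ^ G = T ^ T = False ✓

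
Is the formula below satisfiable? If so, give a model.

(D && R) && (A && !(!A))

A=T; D=T; R=T

  D && R = True
  A && !(!A) = True
    !(!A) = True
      !A = False
Both conjuncts True, so the formula holds.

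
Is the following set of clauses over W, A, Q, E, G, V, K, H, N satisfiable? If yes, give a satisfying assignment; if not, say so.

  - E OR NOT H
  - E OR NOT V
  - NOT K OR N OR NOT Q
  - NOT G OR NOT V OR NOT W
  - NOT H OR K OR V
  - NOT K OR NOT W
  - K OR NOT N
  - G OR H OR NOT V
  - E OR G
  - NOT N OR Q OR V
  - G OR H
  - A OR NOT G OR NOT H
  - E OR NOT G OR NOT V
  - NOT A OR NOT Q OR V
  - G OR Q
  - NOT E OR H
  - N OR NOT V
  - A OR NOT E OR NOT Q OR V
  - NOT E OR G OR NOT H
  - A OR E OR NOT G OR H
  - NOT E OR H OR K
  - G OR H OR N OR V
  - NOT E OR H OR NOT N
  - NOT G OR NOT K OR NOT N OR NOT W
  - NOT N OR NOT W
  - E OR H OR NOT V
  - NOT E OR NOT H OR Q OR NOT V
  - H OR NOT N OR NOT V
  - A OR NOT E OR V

W = False, A = True, Q = False, E = False, G = True, V = False, K = True, H = False, N = False

Set W = False.
Set A = True.
Set Q = False.
  then (G OR Q) forces G = True.
Set E = False.
  then (E OR NOT H) forces H = False.
  then (E OR NOT V) forces V = False.
  then (NOT N OR Q OR V) forces N = False.
Set K = True.
All clauses satisfied.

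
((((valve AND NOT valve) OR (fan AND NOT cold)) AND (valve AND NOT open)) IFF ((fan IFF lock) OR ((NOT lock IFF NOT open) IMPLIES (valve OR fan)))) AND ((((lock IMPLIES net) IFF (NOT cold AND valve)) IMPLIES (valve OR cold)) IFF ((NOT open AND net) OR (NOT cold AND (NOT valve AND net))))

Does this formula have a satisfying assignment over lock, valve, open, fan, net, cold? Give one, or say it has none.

lock=T, valve=F, open=T, fan=F, net=T, cold=F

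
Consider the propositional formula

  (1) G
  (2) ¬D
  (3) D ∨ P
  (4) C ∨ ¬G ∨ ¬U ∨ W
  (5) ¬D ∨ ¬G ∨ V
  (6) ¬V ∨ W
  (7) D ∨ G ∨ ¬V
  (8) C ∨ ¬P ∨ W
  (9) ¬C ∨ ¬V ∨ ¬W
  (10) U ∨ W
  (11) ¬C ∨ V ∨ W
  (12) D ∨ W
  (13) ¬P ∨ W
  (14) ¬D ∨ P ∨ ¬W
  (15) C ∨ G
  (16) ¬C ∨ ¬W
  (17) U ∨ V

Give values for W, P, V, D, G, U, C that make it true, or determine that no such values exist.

W = True, P = True, V = True, D = False, G = True, U = True, C = False

Unit clause (G) forces G = True.
Unit clause (¬D) forces D = False.
In (D ∨ P) only P is left, so P = True.
In (D ∨ W) only W is left, so W = True.
In (¬C ∨ ¬W) only ¬C is left, so C = False.
Set V = True.
Set U = True.
All clauses satisfied.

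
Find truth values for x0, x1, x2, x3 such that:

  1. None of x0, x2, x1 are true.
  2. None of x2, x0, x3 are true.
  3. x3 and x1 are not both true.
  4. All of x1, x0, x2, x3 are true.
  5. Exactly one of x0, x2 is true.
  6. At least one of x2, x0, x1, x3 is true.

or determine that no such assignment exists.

Case x0 = True:
  Constraint (1) is violated (x0=T) — contradiction.
Case x0 = False:
  Constraint (4) is violated (x0=F) — contradiction.
Both cases fail — unsatisfiable.

Unsatisfiable — no assignment works.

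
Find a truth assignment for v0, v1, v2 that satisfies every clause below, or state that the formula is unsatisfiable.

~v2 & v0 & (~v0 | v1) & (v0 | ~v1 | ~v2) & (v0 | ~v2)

Unit clause (~v2) forces v2 = False.
Unit clause (v0) forces v0 = True.
In (~v0 | v1) only v1 is left, so v1 = True.
Check each clause:
  (~v2): ~v2 holds.
  (v0): v0 holds.
  (~v0 | v1): v1 holds.
  (v0 | ~v1 | ~v2): v0 holds.
  (v0 | ~v2): v0 holds.
All clauses satisfied.

v0 = True; v1 = True; v2 = False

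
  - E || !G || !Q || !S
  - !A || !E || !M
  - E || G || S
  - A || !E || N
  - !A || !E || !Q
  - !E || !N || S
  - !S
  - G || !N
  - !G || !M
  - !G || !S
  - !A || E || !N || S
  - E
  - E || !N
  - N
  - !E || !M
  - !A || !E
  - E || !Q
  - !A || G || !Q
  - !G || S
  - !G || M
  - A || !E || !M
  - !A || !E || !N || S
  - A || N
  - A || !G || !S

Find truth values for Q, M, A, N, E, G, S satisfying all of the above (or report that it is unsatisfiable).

Case N = True:
  (!S) forces S = False.
  (!E || !N || S) forces E = False.
  Clause (E) is falsified — contradiction.
Case N = False:
  Clause (N) is falsified — contradiction.
Both cases fail, so the formula is unsatisfiable.

Unsatisfiable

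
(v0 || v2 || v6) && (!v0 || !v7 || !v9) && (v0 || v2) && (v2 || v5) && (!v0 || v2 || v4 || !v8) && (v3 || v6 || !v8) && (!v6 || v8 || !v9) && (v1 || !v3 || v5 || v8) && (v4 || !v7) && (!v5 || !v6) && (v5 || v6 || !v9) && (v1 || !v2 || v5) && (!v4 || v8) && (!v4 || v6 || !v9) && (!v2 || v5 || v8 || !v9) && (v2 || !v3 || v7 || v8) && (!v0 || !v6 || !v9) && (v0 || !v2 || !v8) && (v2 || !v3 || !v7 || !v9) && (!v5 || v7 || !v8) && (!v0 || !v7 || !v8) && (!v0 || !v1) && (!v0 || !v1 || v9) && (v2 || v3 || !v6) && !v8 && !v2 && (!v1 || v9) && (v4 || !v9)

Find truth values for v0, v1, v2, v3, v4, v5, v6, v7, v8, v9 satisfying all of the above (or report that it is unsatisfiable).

v0: True; v1: False; v2: False; v3: False; v4: False; v5: True; v6: False; v7: False; v8: False; v9: False

Unit clause (!v8) forces v8 = False.
Unit clause (!v2) forces v2 = False.
In (v0 || v2) only v0 is left, so v0 = True.
In (v2 || v5) only v5 is left, so v5 = True.
In (!v5 || !v6) only !v6 is left, so v6 = False.
In (!v4 || v8) only !v4 is left, so v4 = False.
In (!v0 || !v1) only !v1 is left, so v1 = False.
In (v4 || !v9) only !v9 is left, so v9 = False.
In (v4 || !v7) only !v7 is left, so v7 = False.
In (v2 || !v3 || v7 || v8) only !v3 is left, so v3 = False.
All clauses satisfied.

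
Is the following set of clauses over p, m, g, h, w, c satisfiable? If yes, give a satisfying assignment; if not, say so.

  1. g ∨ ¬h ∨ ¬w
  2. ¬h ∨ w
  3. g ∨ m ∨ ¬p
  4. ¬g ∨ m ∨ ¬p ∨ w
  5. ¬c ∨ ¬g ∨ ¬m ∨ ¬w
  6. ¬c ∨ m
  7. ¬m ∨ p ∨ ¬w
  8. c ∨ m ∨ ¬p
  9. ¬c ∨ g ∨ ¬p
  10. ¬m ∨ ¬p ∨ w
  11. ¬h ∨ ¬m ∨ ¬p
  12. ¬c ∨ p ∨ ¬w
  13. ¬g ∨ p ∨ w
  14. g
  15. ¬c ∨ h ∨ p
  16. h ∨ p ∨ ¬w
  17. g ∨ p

p: False, m: False, g: True, h: True, w: True, c: False

Unit clause (g) forces g = True.
Set p = False.
  then (¬g ∨ p ∨ w) forces w = True.
  then (h ∨ p ∨ ¬w) forces h = True.
  then (¬m ∨ p ∨ ¬w) forces m = False.
  then (¬c ∨ p ∨ ¬w) forces c = False.
All clauses satisfied.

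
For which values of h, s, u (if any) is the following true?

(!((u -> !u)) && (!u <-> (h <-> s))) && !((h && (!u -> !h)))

h: False, s: True, u: True

  !((u -> !u)) && (!u <-> (h <-> s)) = True
    !((u -> !u)) = True
      u -> !u = False
        !u = False
    !u <-> (h <-> s) = True
      !u = False
      h <-> s = False
  !((h && (!u -> !h))) = True
    h && (!u -> !h) = False
      !u -> !h = True
        !u = False
        !h = True
Both conjuncts True, so the formula holds.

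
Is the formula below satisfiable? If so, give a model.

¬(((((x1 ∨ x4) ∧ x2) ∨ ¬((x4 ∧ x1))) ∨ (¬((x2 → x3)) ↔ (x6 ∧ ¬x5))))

x1 = True; x2 = False; x3 = True; x4 = True; x5 = False; x6 = True

  ¬(((((x1 ∨ x4) ∧ x2) ∨ ¬((x4 ∧ x1))) ∨ (¬((x2 → x3)) ↔ (x6 ∧ ¬x5)))) = True
    (((x1 ∨ x4) ∧ x2) ∨ ¬((x4 ∧ x1))) ∨ (¬((x2 → x3)) ↔ (x6 ∧ ¬x5)) = False
      ((x1 ∨ x4) ∧ x2) ∨ ¬((x4 ∧ x1)) = False
        (x1 ∨ x4) ∧ x2 = False
          x1 ∨ x4 = True
        ¬((x4 ∧ x1)) = False
          x4 ∧ x1 = True
      ¬((x2 → x3)) ↔ (x6 ∧ ¬x5) = False
        ¬((x2 → x3)) = False
          x2 → x3 = True
        x6 ∧ ¬x5 = True
          ¬x5 = True
The formula evaluates to True.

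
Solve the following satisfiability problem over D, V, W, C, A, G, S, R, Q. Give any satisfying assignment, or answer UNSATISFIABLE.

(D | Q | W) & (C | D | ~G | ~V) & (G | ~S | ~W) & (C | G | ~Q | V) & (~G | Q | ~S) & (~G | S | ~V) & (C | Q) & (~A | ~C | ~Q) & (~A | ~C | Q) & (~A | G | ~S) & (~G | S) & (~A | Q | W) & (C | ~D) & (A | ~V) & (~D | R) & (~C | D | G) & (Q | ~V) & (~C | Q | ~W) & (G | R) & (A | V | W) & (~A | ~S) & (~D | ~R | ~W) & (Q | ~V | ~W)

Set D = False.
Set V = False.
Set W = True.
Set C = True.
  then (~C | D | G) forces G = True.
  then (~C | Q | ~W) forces Q = True.
  then (~A | ~C | ~Q) forces A = False.
  then (~G | S) forces S = True.
Set R = False.
All clauses satisfied.

D = False, V = False, W = True, C = True, A = False, G = True, S = True, R = False, Q = True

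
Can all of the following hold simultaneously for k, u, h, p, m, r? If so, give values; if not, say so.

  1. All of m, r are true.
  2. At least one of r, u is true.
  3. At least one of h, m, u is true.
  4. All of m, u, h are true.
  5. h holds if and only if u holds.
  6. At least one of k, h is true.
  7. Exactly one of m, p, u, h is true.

Case u = True:
  (1) forces m = True.
  Constraint (7) is violated (m=T, u=T) — contradiction.
Case u = False:
  Constraint (4) is violated (u=F) — contradiction.
Both cases fail — unsatisfiable.

UNSATISFIABLE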